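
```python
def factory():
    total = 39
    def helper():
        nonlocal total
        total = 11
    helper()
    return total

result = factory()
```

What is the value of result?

Step 1: factory() sets total = 39.
Step 2: helper() uses nonlocal to reassign total = 11.
Step 3: result = 11

The answer is 11.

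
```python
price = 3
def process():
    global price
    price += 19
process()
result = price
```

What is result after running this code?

Step 1: price = 3 globally.
Step 2: process() modifies global price: price += 19 = 22.
Step 3: result = 22

The answer is 22.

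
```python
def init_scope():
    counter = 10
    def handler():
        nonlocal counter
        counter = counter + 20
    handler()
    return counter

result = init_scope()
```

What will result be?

Step 1: init_scope() sets counter = 10.
Step 2: handler() uses nonlocal to modify counter in init_scope's scope: counter = 10 + 20 = 30.
Step 3: init_scope() returns the modified counter = 30

The answer is 30.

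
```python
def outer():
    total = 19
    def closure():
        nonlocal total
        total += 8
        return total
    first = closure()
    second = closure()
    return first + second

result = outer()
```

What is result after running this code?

Step 1: total starts at 19.
Step 2: First call: total = 19 + 8 = 27, returns 27.
Step 3: Second call: total = 27 + 8 = 35, returns 35.
Step 4: result = 27 + 35 = 62

The answer is 62.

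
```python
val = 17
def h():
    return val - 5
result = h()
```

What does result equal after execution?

Step 1: val = 17 is defined globally.
Step 2: h() looks up val from global scope = 17, then computes 17 - 5 = 12.
Step 3: result = 12

The answer is 12.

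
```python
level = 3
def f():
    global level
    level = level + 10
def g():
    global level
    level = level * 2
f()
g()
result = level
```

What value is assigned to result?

Step 1: level = 3.
Step 2: f() adds 10: level = 3 + 10 = 13.
Step 3: g() doubles: level = 13 * 2 = 26.
Step 4: result = 26

The answer is 26.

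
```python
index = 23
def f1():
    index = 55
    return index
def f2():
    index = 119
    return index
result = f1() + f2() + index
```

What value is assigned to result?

Step 1: Each function shadows global index with its own local.
Step 2: f1() returns 55, f2() returns 119.
Step 3: Global index = 23 is unchanged. result = 55 + 119 + 23 = 197

The answer is 197.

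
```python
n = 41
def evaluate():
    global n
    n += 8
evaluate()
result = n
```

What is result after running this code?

Step 1: n = 41 globally.
Step 2: evaluate() modifies global n: n += 8 = 49.
Step 3: result = 49

The answer is 49.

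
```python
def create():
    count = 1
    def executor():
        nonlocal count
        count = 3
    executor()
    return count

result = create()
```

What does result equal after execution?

Step 1: create() sets count = 1.
Step 2: executor() uses nonlocal to reassign count = 3.
Step 3: result = 3

The answer is 3.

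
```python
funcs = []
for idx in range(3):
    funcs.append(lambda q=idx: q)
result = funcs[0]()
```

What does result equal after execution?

Step 1: Default argument q=idx captures idx's value at each iteration.
Step 2: funcs[0] captured q = 0 when idx was 0.
Step 3: result = 0

The answer is 0.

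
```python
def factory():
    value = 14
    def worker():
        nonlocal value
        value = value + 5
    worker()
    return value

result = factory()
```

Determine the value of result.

Step 1: factory() sets value = 14.
Step 2: worker() uses nonlocal to modify value in factory's scope: value = 14 + 5 = 19.
Step 3: factory() returns the modified value = 19

The answer is 19.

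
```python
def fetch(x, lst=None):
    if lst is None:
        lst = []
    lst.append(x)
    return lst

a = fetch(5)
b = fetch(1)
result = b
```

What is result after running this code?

Step 1: None default with guard creates a NEW list each call.
Step 2: a = [5] (fresh list). b = [1] (another fresh list).
Step 3: result = [1] (this is the fix for mutable default)

The answer is [1].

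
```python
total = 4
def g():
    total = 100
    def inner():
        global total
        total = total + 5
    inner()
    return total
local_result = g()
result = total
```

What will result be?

Step 1: Global total = 4. g() creates local total = 100.
Step 2: inner() declares global total and adds 5: global total = 4 + 5 = 9.
Step 3: g() returns its local total = 100 (unaffected by inner).
Step 4: result = global total = 9

The answer is 9.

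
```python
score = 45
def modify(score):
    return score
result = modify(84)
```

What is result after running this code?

Step 1: Global score = 45.
Step 2: modify(84) takes parameter score = 84, which shadows the global.
Step 3: result = 84

The answer is 84.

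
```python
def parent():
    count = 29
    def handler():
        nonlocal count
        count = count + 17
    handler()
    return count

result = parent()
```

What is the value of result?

Step 1: parent() sets count = 29.
Step 2: handler() uses nonlocal to modify count in parent's scope: count = 29 + 17 = 46.
Step 3: parent() returns the modified count = 46

The answer is 46.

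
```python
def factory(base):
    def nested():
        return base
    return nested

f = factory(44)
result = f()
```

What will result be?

Step 1: factory(44) creates closure capturing base = 44.
Step 2: f() returns the captured base = 44.
Step 3: result = 44

The answer is 44.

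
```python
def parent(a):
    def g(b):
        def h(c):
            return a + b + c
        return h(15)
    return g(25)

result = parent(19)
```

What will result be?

Step 1: a = 19, b = 25, c = 15 across three nested scopes.
Step 2: h() accesses all three via LEGB rule.
Step 3: result = 19 + 25 + 15 = 59

The answer is 59.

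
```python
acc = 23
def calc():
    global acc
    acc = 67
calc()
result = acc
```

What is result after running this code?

Step 1: acc = 23 globally.
Step 2: calc() declares global acc and sets it to 67.
Step 3: After calc(), global acc = 67. result = 67

The answer is 67.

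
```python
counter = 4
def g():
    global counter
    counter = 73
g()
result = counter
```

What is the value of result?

Step 1: counter = 4 globally.
Step 2: g() declares global counter and sets it to 73.
Step 3: After g(), global counter = 73. result = 73

The answer is 73.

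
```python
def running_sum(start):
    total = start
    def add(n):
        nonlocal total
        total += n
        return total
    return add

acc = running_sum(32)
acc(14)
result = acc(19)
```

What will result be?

Step 1: running_sum(32) creates closure with total = 32.
Step 2: First acc(14): total = 32 + 14 = 46.
Step 3: Second acc(19): total = 46 + 19 = 65. result = 65

The answer is 65.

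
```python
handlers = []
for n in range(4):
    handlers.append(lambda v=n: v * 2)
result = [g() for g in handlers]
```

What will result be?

Step 1: Default arg v=n captures n at each iteration.
Step 2: handlers[k] has v defaulting to k, returns k * 2.
Step 3: result = [0, 2, 4, 6]

The answer is [0, 2, 4, 6].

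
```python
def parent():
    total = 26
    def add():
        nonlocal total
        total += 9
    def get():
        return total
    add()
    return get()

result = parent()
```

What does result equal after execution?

Step 1: total = 26. add() modifies it via nonlocal, get() reads it.
Step 2: add() makes total = 26 + 9 = 35.
Step 3: get() returns 35. result = 35

The answer is 35.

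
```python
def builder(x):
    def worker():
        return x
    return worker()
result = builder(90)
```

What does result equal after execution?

Step 1: builder(90) binds parameter x = 90.
Step 2: worker() looks up x in enclosing scope and finds the parameter x = 90.
Step 3: result = 90

The answer is 90.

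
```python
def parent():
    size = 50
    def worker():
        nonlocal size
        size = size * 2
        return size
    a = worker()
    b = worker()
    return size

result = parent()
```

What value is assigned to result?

Step 1: size starts at 50.
Step 2: First worker(): size = 50 * 2 = 100.
Step 3: Second worker(): size = 100 * 2 = 200.
Step 4: result = 200

The answer is 200.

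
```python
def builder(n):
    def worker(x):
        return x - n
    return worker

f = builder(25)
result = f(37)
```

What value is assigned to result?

Step 1: builder(25) creates a closure capturing n = 25.
Step 2: f(37) computes 37 - 25 = 12.
Step 3: result = 12

The answer is 12.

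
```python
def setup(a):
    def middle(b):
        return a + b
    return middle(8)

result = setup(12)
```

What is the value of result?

Step 1: setup(12) passes a = 12.
Step 2: middle(8) has b = 8, reads a = 12 from enclosing.
Step 3: result = 12 + 8 = 20

The answer is 20.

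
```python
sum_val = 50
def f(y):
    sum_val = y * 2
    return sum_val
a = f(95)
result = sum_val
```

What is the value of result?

Step 1: Global sum_val = 50.
Step 2: f(95) creates local sum_val = 95 * 2 = 190.
Step 3: Global sum_val unchanged because no global keyword. result = 50

The answer is 50.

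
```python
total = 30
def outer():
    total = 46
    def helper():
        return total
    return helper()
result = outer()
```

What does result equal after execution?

Step 1: total = 30 globally, but outer() defines total = 46 locally.
Step 2: helper() looks up total. Not in local scope, so checks enclosing scope (outer) and finds total = 46.
Step 3: result = 46

The answer is 46.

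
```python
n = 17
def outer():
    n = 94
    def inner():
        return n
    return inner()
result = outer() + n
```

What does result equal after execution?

Step 1: Global n = 17. outer() shadows with n = 94.
Step 2: inner() returns enclosing n = 94. outer() = 94.
Step 3: result = 94 + global n (17) = 111

The answer is 111.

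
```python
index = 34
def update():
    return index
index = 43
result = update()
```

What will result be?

Step 1: index is first set to 34, then reassigned to 43.
Step 2: update() is called after the reassignment, so it looks up the current global index = 43.
Step 3: result = 43

The answer is 43.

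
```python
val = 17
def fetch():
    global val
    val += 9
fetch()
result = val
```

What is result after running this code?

Step 1: val = 17 globally.
Step 2: fetch() modifies global val: val += 9 = 26.
Step 3: result = 26

The answer is 26.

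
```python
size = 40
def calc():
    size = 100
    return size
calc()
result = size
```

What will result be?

Step 1: size = 40 globally.
Step 2: calc() creates a LOCAL size = 100 (no global keyword!).
Step 3: The global size is unchanged. result = 40

The answer is 40.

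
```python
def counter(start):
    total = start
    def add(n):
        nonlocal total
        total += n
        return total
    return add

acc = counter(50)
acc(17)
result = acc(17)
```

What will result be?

Step 1: counter(50) creates closure with total = 50.
Step 2: First acc(17): total = 50 + 17 = 67.
Step 3: Second acc(17): total = 67 + 17 = 84. result = 84

The answer is 84.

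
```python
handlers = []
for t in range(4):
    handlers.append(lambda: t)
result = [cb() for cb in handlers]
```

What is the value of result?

Step 1: All 4 lambdas share the same variable t.
Step 2: After the loop, t = 3.
Step 3: Each call returns 3. result = [3, 3, 3, 3]

The answer is [3, 3, 3, 3].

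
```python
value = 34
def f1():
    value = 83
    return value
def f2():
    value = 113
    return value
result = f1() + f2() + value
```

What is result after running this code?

Step 1: Each function shadows global value with its own local.
Step 2: f1() returns 83, f2() returns 113.
Step 3: Global value = 34 is unchanged. result = 83 + 113 + 34 = 230

The answer is 230.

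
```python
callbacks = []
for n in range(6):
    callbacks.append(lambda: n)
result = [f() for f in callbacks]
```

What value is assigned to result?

Step 1: All 6 lambdas share the same variable n.
Step 2: After the loop, n = 5.
Step 3: Each call returns 5. result = [5, 5, 5, 5, 5, 5]

The answer is [5, 5, 5, 5, 5, 5].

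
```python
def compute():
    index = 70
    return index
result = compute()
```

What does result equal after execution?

Step 1: compute() defines index = 70 in its local scope.
Step 2: return index finds the local variable index = 70.
Step 3: result = 70

The answer is 70.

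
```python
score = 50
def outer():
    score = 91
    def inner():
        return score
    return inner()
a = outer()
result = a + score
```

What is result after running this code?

Step 1: outer() has local score = 91. inner() reads from enclosing.
Step 2: outer() returns 91. Global score = 50 unchanged.
Step 3: result = 91 + 50 = 141

The answer is 141.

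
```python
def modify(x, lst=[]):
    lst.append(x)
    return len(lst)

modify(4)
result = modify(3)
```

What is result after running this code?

Step 1: Mutable default list persists between calls.
Step 2: First call: lst = [4], len = 1. Second call: lst = [4, 3], len = 2.
Step 3: result = 2

The answer is 2.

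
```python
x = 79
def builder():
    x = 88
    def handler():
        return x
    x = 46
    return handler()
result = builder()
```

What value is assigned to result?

Step 1: builder() sets x = 88, then later x = 46.
Step 2: handler() is called after x is reassigned to 46. Closures capture variables by reference, not by value.
Step 3: result = 46

The answer is 46.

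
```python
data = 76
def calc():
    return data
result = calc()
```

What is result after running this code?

Step 1: data = 76 is defined in the global scope.
Step 2: calc() looks up data. No local data exists, so Python checks the global scope via LEGB rule and finds data = 76.
Step 3: result = 76

The answer is 76.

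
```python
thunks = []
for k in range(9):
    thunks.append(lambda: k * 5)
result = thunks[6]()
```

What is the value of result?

Step 1: All lambdas reference the same variable k (late binding).
Step 2: After the loop, k = 8. Every lambda returns k * 5.
Step 3: thunks[6]() = 8 * 5 = 40

The answer is 40.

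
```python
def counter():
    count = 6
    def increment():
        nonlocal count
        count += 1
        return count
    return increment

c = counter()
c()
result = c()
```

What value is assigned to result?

Step 1: counter() creates closure with count = 6.
Step 2: Each c() call increments count via nonlocal. After 2 calls: 6 + 2 = 8.
Step 3: result = 8

The answer is 8.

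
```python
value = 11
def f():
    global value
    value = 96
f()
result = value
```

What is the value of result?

Step 1: value = 11 globally.
Step 2: f() declares global value and sets it to 96.
Step 3: After f(), global value = 96. result = 96

The answer is 96.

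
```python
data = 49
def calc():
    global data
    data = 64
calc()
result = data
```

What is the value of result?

Step 1: data = 49 globally.
Step 2: calc() declares global data and sets it to 64.
Step 3: After calc(), global data = 64. result = 64

The answer is 64.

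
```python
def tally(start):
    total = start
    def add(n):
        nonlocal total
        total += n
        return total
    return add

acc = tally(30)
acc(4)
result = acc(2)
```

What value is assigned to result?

Step 1: tally(30) creates closure with total = 30.
Step 2: First acc(4): total = 30 + 4 = 34.
Step 3: Second acc(2): total = 34 + 2 = 36. result = 36

The answer is 36.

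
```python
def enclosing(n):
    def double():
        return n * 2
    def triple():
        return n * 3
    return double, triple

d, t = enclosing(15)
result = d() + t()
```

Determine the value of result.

Step 1: Both closures capture the same n = 15.
Step 2: d() = 15 * 2 = 30, t() = 15 * 3 = 45.
Step 3: result = 30 + 45 = 75

The answer is 75.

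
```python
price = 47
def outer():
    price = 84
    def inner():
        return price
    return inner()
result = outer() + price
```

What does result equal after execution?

Step 1: Global price = 47. outer() shadows with price = 84.
Step 2: inner() returns enclosing price = 84. outer() = 84.
Step 3: result = 84 + global price (47) = 131

The answer is 131.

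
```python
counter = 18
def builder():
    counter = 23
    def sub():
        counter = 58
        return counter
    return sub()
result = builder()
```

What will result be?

Step 1: Three scopes define counter: global (18), builder (23), sub (58).
Step 2: sub() has its own local counter = 58, which shadows both enclosing and global.
Step 3: result = 58 (local wins in LEGB)

The answer is 58.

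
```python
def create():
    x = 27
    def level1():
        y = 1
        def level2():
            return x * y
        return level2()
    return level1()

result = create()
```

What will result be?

Step 1: x = 27 in create. y = 1 in level1.
Step 2: level2() reads x = 27 and y = 1 from enclosing scopes.
Step 3: result = 27 * 1 = 27

The answer is 27.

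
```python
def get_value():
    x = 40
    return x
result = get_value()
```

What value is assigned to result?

Step 1: get_value() defines x = 40 in its local scope.
Step 2: return x finds the local variable x = 40.
Step 3: result = 40

The answer is 40.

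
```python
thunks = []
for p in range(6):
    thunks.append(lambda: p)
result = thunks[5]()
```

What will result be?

Step 1: The loop creates 6 lambdas, all referencing the same variable p.
Step 2: After the loop, p = 5 (final value).
Step 3: thunks[5]() looks up p at call time and finds 5. This is the late binding gotcha. result = 5

The answer is 5.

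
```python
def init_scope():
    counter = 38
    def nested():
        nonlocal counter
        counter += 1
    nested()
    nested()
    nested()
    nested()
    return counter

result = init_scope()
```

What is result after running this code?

Step 1: counter starts at 38.
Step 2: nested() is called 4 times, each adding 1.
Step 3: counter = 38 + 1 * 4 = 42

The answer is 42.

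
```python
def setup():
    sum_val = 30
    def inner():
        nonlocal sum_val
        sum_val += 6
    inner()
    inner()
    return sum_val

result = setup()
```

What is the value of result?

Step 1: sum_val starts at 30.
Step 2: inner() is called 2 times, each adding 6.
Step 3: sum_val = 30 + 6 * 2 = 42

The answer is 42.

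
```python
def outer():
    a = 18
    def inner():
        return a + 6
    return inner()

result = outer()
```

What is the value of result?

Step 1: outer() defines a = 18.
Step 2: inner() reads a = 18 from enclosing scope, returns 18 + 6 = 24.
Step 3: result = 24

The answer is 24.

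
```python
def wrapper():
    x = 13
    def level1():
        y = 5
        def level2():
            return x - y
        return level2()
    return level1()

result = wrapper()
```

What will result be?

Step 1: x = 13 in wrapper. y = 5 in level1.
Step 2: level2() reads x = 13 and y = 5 from enclosing scopes.
Step 3: result = 13 - 5 = 8

The answer is 8.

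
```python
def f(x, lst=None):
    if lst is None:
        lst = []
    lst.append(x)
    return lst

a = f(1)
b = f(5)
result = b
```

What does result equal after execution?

Step 1: None default with guard creates a NEW list each call.
Step 2: a = [1] (fresh list). b = [5] (another fresh list).
Step 3: result = [5] (this is the fix for mutable default)

The answer is [5].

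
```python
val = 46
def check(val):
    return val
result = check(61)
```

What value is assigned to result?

Step 1: Global val = 46.
Step 2: check(61) takes parameter val = 61, which shadows the global.
Step 3: result = 61

The answer is 61.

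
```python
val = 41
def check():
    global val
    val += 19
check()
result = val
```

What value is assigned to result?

Step 1: val = 41 globally.
Step 2: check() modifies global val: val += 19 = 60.
Step 3: result = 60

The answer is 60.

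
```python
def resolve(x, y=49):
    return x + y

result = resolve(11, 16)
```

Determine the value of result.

Step 1: resolve(11, 16) overrides default y with 16.
Step 2: Returns 11 + 16 = 27.
Step 3: result = 27

The answer is 27.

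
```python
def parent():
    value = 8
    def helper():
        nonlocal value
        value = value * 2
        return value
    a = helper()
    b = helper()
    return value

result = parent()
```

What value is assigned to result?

Step 1: value starts at 8.
Step 2: First helper(): value = 8 * 2 = 16.
Step 3: Second helper(): value = 16 * 2 = 32.
Step 4: result = 32

The answer is 32.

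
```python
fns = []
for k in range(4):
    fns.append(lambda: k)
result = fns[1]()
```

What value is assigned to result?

Step 1: The loop creates 4 lambdas, all referencing the same variable k.
Step 2: After the loop, k = 3 (final value).
Step 3: fns[1]() looks up k at call time and finds 3. This is the late binding gotcha. result = 3

The answer is 3.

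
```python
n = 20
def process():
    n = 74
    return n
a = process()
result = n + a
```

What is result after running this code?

Step 1: Global n = 20. process() returns local n = 74.
Step 2: a = 74. Global n still = 20.
Step 3: result = 20 + 74 = 94

The answer is 94.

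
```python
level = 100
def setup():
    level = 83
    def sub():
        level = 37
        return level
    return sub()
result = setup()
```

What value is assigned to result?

Step 1: Three scopes define level: global (100), setup (83), sub (37).
Step 2: sub() has its own local level = 37, which shadows both enclosing and global.
Step 3: result = 37 (local wins in LEGB)

The answer is 37.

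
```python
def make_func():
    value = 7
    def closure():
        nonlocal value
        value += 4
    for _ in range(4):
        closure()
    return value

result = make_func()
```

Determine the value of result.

Step 1: value = 7.
Step 2: closure() is called 4 times in a loop, each adding 4 via nonlocal.
Step 3: value = 7 + 4 * 4 = 23

The answer is 23.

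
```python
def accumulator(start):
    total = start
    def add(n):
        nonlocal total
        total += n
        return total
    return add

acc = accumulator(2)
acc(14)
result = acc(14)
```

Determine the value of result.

Step 1: accumulator(2) creates closure with total = 2.
Step 2: First acc(14): total = 2 + 14 = 16.
Step 3: Second acc(14): total = 16 + 14 = 30. result = 30

The answer is 30.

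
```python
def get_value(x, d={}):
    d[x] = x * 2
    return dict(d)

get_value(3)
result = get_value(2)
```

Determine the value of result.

Step 1: Mutable default dict is shared across calls.
Step 2: First call adds 3: 6. Second call adds 2: 4.
Step 3: result = {3: 6, 2: 4}

The answer is {3: 6, 2: 4}.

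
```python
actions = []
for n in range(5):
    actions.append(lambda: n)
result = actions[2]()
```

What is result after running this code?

Step 1: The loop creates 5 lambdas, all referencing the same variable n.
Step 2: After the loop, n = 4 (final value).
Step 3: actions[2]() looks up n at call time and finds 4. This is the late binding gotcha. result = 4

The answer is 4.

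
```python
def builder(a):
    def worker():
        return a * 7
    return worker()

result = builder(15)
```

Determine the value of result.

Step 1: builder(15) binds parameter a = 15.
Step 2: worker() accesses a = 15 from enclosing scope.
Step 3: result = 15 * 7 = 105

The answer is 105.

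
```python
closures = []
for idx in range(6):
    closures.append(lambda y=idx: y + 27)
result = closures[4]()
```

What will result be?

Step 1: Default argument y=idx captures idx's value at definition time.
Step 2: closures[4] was defined when idx = 4, so y defaults to 4.
Step 3: result = 4 + 27 = 31 (default arg fixes the late binding issue)

The answer is 31.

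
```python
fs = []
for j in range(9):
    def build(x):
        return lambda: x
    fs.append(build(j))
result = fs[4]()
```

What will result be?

Step 1: build(j) creates a new scope capturing x = j at call time.
Step 2: fs[4] = build(4), so its lambda captures x = 4.
Step 3: result = 4 (closure factory fixes late binding)

The answer is 4.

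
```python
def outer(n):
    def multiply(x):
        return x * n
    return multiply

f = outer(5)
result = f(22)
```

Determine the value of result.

Step 1: outer(5) returns multiply closure with n = 5.
Step 2: f(22) computes 22 * 5 = 110.
Step 3: result = 110

The answer is 110.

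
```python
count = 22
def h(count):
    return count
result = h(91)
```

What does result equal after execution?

Step 1: Global count = 22.
Step 2: h(91) takes parameter count = 91, which shadows the global.
Step 3: result = 91

The answer is 91.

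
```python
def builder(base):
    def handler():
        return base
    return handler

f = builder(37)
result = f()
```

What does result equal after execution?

Step 1: builder(37) creates closure capturing base = 37.
Step 2: f() returns the captured base = 37.
Step 3: result = 37

The answer is 37.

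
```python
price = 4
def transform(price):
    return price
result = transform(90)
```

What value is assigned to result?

Step 1: Global price = 4.
Step 2: transform(90) takes parameter price = 90, which shadows the global.
Step 3: result = 90

The answer is 90.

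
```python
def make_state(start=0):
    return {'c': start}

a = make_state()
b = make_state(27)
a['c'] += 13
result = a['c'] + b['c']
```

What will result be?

Step 1: make_state() returns a new dict each call (immutable default 0).
Step 2: a = {'c': 0}, b = {'c': 27}.
Step 3: a['c'] += 13 = 13. result = 13 + 27 = 40

The answer is 40.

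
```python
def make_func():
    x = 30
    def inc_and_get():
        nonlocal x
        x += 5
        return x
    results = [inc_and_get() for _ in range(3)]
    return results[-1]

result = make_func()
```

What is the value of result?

Step 1: x = 30.
Step 2: Three calls to inc_and_get(), each adding 5.
Step 3: Last value = 30 + 5 * 3 = 45

The answer is 45.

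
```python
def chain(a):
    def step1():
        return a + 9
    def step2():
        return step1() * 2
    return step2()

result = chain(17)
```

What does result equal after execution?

Step 1: chain(17) captures a = 17.
Step 2: step2() calls step1() which returns 17 + 9 = 26.
Step 3: step2() returns 26 * 2 = 52

The answer is 52.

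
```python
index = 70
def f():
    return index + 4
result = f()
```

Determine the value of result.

Step 1: index = 70 is defined globally.
Step 2: f() looks up index from global scope = 70, then computes 70 + 4 = 74.
Step 3: result = 74

The answer is 74.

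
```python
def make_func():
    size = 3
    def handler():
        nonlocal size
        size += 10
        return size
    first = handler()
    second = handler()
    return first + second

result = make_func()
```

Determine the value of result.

Step 1: size starts at 3.
Step 2: First call: size = 3 + 10 = 13, returns 13.
Step 3: Second call: size = 13 + 10 = 23, returns 23.
Step 4: result = 13 + 23 = 36

The answer is 36.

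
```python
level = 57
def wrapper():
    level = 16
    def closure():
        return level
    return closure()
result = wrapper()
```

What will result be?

Step 1: level = 57 globally, but wrapper() defines level = 16 locally.
Step 2: closure() looks up level. Not in local scope, so checks enclosing scope (wrapper) and finds level = 16.
Step 3: result = 16

The answer is 16.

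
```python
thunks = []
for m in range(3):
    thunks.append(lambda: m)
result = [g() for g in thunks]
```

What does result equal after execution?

Step 1: All 3 lambdas share the same variable m.
Step 2: After the loop, m = 2.
Step 3: Each call returns 2. result = [2, 2, 2]

The answer is [2, 2, 2].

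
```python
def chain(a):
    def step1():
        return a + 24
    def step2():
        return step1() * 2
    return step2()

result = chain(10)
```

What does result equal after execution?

Step 1: chain(10) captures a = 10.
Step 2: step2() calls step1() which returns 10 + 24 = 34.
Step 3: step2() returns 34 * 2 = 68

The answer is 68.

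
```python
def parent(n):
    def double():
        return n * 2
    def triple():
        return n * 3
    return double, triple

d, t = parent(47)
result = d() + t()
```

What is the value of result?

Step 1: Both closures capture the same n = 47.
Step 2: d() = 47 * 2 = 94, t() = 47 * 3 = 141.
Step 3: result = 94 + 141 = 235

The answer is 235.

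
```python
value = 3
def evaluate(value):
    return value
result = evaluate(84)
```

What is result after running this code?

Step 1: Global value = 3.
Step 2: evaluate(84) takes parameter value = 84, which shadows the global.
Step 3: result = 84

The answer is 84.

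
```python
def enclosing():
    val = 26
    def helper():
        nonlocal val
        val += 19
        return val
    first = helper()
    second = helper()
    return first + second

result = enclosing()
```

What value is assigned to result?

Step 1: val starts at 26.
Step 2: First call: val = 26 + 19 = 45, returns 45.
Step 3: Second call: val = 45 + 19 = 64, returns 64.
Step 4: result = 45 + 64 = 109

The answer is 109.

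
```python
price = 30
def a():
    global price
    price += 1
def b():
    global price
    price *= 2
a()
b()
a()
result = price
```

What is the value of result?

Step 1: price = 30.
Step 2: a(): price = 30 + 1 = 31.
Step 3: b(): price = 31 * 2 = 62.
Step 4: a(): price = 62 + 1 = 63

The answer is 63.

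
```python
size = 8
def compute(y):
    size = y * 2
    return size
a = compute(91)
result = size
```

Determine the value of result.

Step 1: Global size = 8.
Step 2: compute(91) creates local size = 91 * 2 = 182.
Step 3: Global size unchanged because no global keyword. result = 8

The answer is 8.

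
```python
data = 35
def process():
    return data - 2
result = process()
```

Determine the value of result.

Step 1: data = 35 is defined globally.
Step 2: process() looks up data from global scope = 35, then computes 35 - 2 = 33.
Step 3: result = 33

The answer is 33.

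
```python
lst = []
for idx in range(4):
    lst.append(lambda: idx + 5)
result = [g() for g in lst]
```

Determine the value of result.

Step 1: All lambdas capture idx by reference. After the loop, idx = 3.
Step 2: Each call returns 3 + 5 = 8.
Step 3: result = [8, 8, 8, 8]

The answer is [8, 8, 8, 8].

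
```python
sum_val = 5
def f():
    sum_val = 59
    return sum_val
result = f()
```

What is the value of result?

Step 1: Global sum_val = 5.
Step 2: f() creates local sum_val = 59, shadowing the global.
Step 3: Returns local sum_val = 59. result = 59

The answer is 59.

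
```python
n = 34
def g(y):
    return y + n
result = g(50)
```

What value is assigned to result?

Step 1: n = 34 is defined globally.
Step 2: g(50) uses parameter y = 50 and looks up n from global scope = 34.
Step 3: result = 50 + 34 = 84

The answer is 84.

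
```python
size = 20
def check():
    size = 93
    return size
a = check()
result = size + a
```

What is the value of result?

Step 1: Global size = 20. check() returns local size = 93.
Step 2: a = 93. Global size still = 20.
Step 3: result = 20 + 93 = 113

The answer is 113.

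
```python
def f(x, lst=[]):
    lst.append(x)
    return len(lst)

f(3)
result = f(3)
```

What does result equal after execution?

Step 1: Mutable default list persists between calls.
Step 2: First call: lst = [3], len = 1. Second call: lst = [3, 3], len = 2.
Step 3: result = 2

The answer is 2.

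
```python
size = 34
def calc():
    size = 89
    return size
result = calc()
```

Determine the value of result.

Step 1: Global size = 34.
Step 2: calc() creates local size = 89, shadowing the global.
Step 3: Returns local size = 89. result = 89

The answer is 89.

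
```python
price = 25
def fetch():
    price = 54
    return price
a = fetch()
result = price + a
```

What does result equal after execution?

Step 1: Global price = 25. fetch() returns local price = 54.
Step 2: a = 54. Global price still = 25.
Step 3: result = 25 + 54 = 79

The answer is 79.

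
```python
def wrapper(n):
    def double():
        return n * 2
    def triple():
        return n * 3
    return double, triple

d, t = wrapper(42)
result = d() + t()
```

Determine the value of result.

Step 1: Both closures capture the same n = 42.
Step 2: d() = 42 * 2 = 84, t() = 42 * 3 = 126.
Step 3: result = 84 + 126 = 210

The answer is 210.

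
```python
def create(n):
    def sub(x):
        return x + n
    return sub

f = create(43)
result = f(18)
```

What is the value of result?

Step 1: create(43) creates a closure that captures n = 43.
Step 2: f(18) calls the closure with x = 18, returning 18 + 43 = 61.
Step 3: result = 61

The answer is 61.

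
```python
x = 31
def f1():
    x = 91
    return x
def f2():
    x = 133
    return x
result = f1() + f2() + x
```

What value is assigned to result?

Step 1: Each function shadows global x with its own local.
Step 2: f1() returns 91, f2() returns 133.
Step 3: Global x = 31 is unchanged. result = 91 + 133 + 31 = 255

The answer is 255.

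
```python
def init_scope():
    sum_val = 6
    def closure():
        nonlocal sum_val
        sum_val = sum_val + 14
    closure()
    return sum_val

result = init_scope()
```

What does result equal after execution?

Step 1: init_scope() sets sum_val = 6.
Step 2: closure() uses nonlocal to modify sum_val in init_scope's scope: sum_val = 6 + 14 = 20.
Step 3: init_scope() returns the modified sum_val = 20

The answer is 20.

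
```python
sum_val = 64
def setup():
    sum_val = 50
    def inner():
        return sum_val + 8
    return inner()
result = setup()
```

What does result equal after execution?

Step 1: setup() shadows global sum_val with sum_val = 50.
Step 2: inner() finds sum_val = 50 in enclosing scope, computes 50 + 8 = 58.
Step 3: result = 58

The answer is 58.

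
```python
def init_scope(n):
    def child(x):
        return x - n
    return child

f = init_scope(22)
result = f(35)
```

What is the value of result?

Step 1: init_scope(22) creates a closure capturing n = 22.
Step 2: f(35) computes 35 - 22 = 13.
Step 3: result = 13

The answer is 13.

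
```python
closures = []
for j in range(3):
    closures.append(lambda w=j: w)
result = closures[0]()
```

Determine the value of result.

Step 1: Default argument w=j captures j's value at each iteration.
Step 2: closures[0] captured w = 0 when j was 0.
Step 3: result = 0

The answer is 0.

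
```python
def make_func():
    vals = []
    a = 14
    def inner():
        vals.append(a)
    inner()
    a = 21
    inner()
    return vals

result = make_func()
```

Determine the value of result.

Step 1: a = 14. inner() appends current a to vals.
Step 2: First inner(): appends 14. Then a = 21.
Step 3: Second inner(): appends 21 (closure sees updated a). result = [14, 21]

The answer is [14, 21].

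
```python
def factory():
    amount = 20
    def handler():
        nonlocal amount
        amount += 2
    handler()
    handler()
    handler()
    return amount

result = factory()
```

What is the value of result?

Step 1: amount starts at 20.
Step 2: handler() is called 3 times, each adding 2.
Step 3: amount = 20 + 2 * 3 = 26

The answer is 26.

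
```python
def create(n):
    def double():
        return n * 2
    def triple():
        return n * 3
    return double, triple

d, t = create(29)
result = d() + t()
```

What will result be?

Step 1: Both closures capture the same n = 29.
Step 2: d() = 29 * 2 = 58, t() = 29 * 3 = 87.
Step 3: result = 58 + 87 = 145

The answer is 145.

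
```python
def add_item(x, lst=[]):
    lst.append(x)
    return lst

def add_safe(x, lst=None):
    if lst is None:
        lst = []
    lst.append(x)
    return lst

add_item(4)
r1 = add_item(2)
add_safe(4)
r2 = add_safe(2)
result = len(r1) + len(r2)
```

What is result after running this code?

Step 1: add_item shares mutable default: after 2 calls, lst = [4, 2], len = 2.
Step 2: add_safe creates fresh list each time: r2 = [2], len = 1.
Step 3: result = 2 + 1 = 3

The answer is 3.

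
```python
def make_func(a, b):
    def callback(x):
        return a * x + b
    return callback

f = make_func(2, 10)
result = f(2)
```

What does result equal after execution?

Step 1: make_func(2, 10) captures a = 2, b = 10.
Step 2: f(2) computes 2 * 2 + 10 = 14.
Step 3: result = 14

The answer is 14.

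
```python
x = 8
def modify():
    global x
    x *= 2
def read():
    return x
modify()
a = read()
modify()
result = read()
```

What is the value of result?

Step 1: x = 8.
Step 2: First modify(): x = 8 * 2 = 16.
Step 3: Second modify(): x = 16 * 2 = 32.
Step 4: read() returns 32

The answer is 32.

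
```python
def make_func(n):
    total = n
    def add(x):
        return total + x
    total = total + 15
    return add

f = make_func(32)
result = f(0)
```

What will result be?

Step 1: make_func(32) sets total = 32, then total = 32 + 15 = 47.
Step 2: Closures capture by reference, so add sees total = 47.
Step 3: f(0) returns 47 + 0 = 47

The answer is 47.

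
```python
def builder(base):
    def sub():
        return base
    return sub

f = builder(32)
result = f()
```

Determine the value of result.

Step 1: builder(32) creates closure capturing base = 32.
Step 2: f() returns the captured base = 32.
Step 3: result = 32

The answer is 32.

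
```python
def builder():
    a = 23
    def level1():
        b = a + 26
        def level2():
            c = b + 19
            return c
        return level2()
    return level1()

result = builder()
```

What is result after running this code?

Step 1: a = 23. b = a + 26 = 49.
Step 2: c = b + 19 = 49 + 19 = 68.
Step 3: result = 68

The answer is 68.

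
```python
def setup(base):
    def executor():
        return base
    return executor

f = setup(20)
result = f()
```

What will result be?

Step 1: setup(20) creates closure capturing base = 20.
Step 2: f() returns the captured base = 20.
Step 3: result = 20

The answer is 20.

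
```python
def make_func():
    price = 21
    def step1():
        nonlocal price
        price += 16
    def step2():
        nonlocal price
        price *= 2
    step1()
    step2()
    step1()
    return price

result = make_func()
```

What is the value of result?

Step 1: price = 21.
Step 2: step1(): price = 21 + 16 = 37.
Step 3: step2(): price = 37 * 2 = 74.
Step 4: step1(): price = 74 + 16 = 90. result = 90

The answer is 90.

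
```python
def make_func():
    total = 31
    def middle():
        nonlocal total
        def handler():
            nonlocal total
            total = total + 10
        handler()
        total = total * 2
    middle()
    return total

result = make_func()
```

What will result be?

Step 1: total = 31.
Step 2: handler() adds 10: total = 31 + 10 = 41.
Step 3: middle() doubles: total = 41 * 2 = 82.
Step 4: result = 82

The answer is 82.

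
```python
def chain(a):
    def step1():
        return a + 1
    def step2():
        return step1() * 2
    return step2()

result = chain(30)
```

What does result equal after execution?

Step 1: chain(30) captures a = 30.
Step 2: step2() calls step1() which returns 30 + 1 = 31.
Step 3: step2() returns 31 * 2 = 62

The answer is 62.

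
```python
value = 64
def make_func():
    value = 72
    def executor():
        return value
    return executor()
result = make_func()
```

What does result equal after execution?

Step 1: value = 64 globally, but make_func() defines value = 72 locally.
Step 2: executor() looks up value. Not in local scope, so checks enclosing scope (make_func) and finds value = 72.
Step 3: result = 72

The answer is 72.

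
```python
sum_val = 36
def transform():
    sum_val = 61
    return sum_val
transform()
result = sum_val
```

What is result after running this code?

Step 1: sum_val = 36 globally.
Step 2: transform() creates a LOCAL sum_val = 61 (no global keyword!).
Step 3: The global sum_val is unchanged. result = 36

The answer is 36.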